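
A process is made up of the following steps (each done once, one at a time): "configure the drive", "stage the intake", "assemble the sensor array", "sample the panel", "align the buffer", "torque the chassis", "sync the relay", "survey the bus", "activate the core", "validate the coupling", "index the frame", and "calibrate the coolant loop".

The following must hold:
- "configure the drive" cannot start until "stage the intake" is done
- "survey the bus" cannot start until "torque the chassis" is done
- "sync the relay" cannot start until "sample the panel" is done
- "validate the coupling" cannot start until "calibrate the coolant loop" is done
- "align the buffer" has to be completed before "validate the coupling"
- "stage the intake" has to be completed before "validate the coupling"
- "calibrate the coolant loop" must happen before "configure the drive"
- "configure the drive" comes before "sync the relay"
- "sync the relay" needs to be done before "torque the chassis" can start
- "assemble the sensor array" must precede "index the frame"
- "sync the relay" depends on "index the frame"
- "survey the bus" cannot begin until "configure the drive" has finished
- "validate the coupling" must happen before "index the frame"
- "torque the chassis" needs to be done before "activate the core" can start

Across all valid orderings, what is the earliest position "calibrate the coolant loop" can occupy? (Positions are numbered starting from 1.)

1

"calibrate the coolant loop" has no prerequisites at all, so it can go in position 1.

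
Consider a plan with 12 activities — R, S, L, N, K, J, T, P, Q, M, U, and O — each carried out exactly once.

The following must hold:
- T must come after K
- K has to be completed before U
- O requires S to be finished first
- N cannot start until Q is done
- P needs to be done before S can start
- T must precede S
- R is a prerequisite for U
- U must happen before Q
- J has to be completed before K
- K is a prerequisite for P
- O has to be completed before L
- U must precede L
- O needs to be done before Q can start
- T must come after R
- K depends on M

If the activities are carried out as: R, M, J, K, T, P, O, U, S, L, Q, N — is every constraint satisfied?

The sequence places O ahead of S.
But one of the constraints requires S before O, so this ordering violates it.

No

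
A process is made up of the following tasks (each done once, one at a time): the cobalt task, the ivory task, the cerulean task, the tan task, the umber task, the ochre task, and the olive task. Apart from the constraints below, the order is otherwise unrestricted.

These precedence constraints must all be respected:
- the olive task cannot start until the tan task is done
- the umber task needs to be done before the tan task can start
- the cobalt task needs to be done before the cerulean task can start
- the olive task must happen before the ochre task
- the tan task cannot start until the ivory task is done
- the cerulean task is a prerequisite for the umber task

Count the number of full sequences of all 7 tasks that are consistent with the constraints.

4

The tasks with no prerequisites are the cobalt task, the ivory task; any of them can be placed first.
Systematically extending each partial ordering one task at a time and counting, there are 4 complete orderings.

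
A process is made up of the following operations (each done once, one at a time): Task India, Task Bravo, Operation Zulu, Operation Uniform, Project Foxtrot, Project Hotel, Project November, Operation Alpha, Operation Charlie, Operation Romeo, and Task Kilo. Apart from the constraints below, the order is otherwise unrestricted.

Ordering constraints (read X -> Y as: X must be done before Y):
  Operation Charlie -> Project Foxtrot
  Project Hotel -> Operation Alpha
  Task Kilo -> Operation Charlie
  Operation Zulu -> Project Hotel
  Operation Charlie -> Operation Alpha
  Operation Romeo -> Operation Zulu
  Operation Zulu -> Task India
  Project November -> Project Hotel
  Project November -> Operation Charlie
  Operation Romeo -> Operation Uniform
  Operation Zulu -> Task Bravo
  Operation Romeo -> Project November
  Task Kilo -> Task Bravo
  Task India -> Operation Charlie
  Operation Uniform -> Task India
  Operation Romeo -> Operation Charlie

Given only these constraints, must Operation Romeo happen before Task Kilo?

Nothing in the constraints links Operation Romeo and Task Kilo; they are unordered relative to each other.
There exist valid orderings with Task Kilo before Operation Romeo, so Operation Romeo is not required to come first.

No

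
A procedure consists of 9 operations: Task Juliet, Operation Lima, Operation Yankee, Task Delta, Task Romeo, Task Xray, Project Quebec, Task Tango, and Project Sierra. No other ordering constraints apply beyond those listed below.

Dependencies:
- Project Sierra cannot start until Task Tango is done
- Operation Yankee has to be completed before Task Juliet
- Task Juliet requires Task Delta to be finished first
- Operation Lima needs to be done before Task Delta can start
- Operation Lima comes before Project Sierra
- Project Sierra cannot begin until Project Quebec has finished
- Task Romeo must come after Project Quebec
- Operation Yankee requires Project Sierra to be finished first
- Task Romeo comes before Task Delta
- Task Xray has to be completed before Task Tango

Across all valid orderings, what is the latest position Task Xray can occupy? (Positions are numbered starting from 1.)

5

Every operation that must follow Task Xray has to come after it. Tracing all chains starting from Task Xray, those operations are: Task Juliet, Operation Yankee, Task Tango, Project Sierra — 4 in total.
So at least 4 operations follow Task Xray, putting Task Xray no later than position 5. That position is achievable by scheduling everything else first.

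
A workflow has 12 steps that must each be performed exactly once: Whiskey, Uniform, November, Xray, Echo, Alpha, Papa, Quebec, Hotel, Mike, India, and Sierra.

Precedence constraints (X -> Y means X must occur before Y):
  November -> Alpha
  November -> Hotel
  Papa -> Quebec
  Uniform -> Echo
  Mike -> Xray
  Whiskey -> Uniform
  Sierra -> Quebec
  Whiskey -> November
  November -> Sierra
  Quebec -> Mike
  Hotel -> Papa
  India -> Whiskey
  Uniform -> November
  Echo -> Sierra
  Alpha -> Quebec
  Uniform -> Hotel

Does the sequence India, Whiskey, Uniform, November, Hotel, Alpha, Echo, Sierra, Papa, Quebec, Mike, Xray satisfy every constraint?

Yes

Every stated constraint is respected: Hotel sits at position 5, ahead of Papa at position 9, and each of the other listed pairs likewise has the predecessor earlier in the sequence.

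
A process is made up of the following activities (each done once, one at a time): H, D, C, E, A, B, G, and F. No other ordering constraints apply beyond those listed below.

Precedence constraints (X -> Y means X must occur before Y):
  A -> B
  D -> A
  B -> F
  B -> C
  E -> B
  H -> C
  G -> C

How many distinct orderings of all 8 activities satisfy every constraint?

216

4 activities have no prerequisites (H, D, E, G), so any of them could come first.
Enumerating by repeatedly choosing an available activity (one whose prerequisites are all placed) gives 216 distinct complete orderings.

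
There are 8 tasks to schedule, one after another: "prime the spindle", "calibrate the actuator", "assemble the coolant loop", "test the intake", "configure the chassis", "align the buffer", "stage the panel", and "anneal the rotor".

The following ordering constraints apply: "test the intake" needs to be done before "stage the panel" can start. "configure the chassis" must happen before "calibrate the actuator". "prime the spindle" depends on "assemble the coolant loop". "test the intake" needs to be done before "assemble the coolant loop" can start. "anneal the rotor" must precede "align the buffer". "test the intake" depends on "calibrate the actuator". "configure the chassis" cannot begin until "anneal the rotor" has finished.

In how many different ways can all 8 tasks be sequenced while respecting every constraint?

21

Only "anneal the rotor" has no prerequisites, so it must go first.
Counting all ways to extend the partial order to a total order gives 21.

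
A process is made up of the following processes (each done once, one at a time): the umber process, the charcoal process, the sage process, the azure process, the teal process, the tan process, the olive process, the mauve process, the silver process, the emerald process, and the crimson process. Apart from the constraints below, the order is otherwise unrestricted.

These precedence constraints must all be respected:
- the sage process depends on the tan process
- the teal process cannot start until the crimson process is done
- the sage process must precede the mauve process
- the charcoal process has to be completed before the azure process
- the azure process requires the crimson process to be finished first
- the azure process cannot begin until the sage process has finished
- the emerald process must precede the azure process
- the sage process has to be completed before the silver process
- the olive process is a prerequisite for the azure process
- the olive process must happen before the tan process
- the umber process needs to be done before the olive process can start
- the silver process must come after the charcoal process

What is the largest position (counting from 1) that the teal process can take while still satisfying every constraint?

11

No constraint forces any process after the teal process, so it can be placed last, in position 11.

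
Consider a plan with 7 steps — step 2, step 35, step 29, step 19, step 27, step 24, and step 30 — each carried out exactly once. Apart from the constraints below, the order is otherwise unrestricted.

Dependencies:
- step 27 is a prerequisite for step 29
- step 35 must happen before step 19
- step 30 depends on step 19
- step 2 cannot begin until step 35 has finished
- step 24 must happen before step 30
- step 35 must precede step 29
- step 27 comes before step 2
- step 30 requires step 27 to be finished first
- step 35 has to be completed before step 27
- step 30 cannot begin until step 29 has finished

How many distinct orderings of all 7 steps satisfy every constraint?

2 steps have no prerequisites (step 35, step 24), so any of them could come first.
Enumerating by repeatedly choosing an available step (one whose prerequisites are all placed) gives 63 distinct complete orderings.

63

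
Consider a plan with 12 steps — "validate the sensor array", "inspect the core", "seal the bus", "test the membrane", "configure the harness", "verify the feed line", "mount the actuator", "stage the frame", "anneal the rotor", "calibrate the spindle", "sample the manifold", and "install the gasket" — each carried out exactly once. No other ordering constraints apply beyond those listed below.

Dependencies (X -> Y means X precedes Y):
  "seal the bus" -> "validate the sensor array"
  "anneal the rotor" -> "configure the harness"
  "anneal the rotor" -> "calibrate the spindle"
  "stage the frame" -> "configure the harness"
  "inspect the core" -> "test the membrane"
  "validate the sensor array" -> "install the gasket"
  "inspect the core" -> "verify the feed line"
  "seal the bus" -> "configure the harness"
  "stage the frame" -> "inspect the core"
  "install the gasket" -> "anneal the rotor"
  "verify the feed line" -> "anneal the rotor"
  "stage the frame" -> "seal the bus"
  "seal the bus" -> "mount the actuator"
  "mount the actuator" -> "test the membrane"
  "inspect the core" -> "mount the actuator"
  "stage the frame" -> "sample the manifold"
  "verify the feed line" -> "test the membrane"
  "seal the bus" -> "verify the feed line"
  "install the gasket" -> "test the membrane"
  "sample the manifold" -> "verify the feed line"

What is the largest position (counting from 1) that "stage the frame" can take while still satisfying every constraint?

1

The steps that are forced after "stage the frame", directly or by a chain of constraints, are "validate the sensor array", "inspect the core", "seal the bus", "test the membrane", "configure the harness", "verify the feed line", "mount the actuator", "anneal the rotor", "calibrate the spindle", "sample the manifold", "install the gasket". That's 11 steps.
So at least 11 steps follow "stage the frame", putting "stage the frame" no later than position 1. That position is achievable by scheduling everything else first.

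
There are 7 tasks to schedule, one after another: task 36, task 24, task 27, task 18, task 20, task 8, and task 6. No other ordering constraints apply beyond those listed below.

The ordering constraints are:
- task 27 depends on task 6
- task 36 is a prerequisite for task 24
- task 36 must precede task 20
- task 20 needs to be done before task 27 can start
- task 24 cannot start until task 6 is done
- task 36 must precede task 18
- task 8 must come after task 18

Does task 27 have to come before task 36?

There is a chain task 36 → task 20 → task 27, which puts task 36 before task 27.
So task 27 never precedes task 36.

No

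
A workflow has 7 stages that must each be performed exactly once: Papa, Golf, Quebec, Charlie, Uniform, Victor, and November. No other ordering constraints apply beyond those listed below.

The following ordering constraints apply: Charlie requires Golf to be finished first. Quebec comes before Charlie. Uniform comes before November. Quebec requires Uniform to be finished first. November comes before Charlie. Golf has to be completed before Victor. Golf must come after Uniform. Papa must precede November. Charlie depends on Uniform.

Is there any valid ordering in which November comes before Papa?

No

The constraints give a chain Papa → November, which forces Papa before November.
So no valid ordering can have November before Papa.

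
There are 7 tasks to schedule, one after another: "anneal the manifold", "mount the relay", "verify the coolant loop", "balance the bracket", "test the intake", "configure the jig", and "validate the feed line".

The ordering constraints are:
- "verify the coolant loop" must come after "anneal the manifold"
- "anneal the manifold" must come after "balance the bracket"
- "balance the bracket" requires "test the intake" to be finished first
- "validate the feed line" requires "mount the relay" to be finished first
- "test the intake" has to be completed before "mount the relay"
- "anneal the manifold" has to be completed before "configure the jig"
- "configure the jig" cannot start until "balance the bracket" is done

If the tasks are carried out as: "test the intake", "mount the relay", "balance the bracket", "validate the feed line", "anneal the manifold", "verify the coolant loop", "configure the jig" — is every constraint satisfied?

Yes

Checking each listed constraint against this order: for instance, "balance the bracket" is in position 3 and "configure the jig" in position 7, so that constraint holds — and the remaining constraints check out the same way.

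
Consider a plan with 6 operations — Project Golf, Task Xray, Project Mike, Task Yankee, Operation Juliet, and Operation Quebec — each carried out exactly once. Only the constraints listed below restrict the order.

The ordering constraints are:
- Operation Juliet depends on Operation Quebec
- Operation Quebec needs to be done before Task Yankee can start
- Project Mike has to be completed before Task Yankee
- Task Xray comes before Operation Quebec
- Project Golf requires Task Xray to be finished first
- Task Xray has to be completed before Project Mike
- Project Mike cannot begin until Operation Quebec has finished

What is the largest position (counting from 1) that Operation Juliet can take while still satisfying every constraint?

6

Nothing depends on Operation Juliet, so it can be the final operation, position 6.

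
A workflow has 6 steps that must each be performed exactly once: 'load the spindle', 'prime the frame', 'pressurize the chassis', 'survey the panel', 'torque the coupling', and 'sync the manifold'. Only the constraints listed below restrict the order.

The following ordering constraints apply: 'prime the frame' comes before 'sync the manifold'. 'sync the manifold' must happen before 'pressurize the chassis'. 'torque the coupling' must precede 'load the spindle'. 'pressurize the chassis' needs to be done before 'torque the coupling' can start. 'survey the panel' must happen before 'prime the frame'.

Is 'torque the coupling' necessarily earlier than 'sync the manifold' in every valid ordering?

No

In fact the dependencies run the other way: 'sync the manifold' → 'pressurize the chassis' → 'torque the coupling'.
So 'torque the coupling' never precedes 'sync the manifold'.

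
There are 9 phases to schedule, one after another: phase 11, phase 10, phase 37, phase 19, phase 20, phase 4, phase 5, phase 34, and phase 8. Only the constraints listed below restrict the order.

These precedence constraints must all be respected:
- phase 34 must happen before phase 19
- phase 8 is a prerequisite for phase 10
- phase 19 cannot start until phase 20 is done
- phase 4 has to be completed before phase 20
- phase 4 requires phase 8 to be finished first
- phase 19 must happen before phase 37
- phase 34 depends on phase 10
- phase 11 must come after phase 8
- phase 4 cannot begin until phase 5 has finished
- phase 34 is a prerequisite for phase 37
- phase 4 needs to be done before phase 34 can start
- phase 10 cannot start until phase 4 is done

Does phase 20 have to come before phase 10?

No

Phase 20 and phase 10 are not related by any chain of constraints.
There exist valid orderings with phase 10 before phase 20, so phase 20 is not required to come first.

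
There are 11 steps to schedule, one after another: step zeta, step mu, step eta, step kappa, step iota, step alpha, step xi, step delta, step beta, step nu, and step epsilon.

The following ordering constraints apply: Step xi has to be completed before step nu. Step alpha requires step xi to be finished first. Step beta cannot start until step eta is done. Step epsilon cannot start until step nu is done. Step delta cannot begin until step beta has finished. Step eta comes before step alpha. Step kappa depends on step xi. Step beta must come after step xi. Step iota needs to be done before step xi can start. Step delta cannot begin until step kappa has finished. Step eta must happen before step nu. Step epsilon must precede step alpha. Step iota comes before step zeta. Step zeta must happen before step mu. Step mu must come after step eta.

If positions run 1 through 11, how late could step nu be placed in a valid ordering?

9

Following every chain forward from step nu, the steps that must come later are step alpha, step epsilon — 2 of them.
With 2 mandatory successors out of 11 steps total, the latest slot for step nu is 11−2 = 9, and it's reachable by doing all non-successors before step nu.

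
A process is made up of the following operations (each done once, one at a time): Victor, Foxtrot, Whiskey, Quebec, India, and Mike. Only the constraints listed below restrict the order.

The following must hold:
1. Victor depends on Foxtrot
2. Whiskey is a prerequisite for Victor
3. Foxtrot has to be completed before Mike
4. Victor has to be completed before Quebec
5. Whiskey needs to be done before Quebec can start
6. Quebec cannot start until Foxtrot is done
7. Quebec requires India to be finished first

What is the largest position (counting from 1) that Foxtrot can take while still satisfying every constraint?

The operations that are forced after Foxtrot, directly or by a chain of constraints, are Victor, Quebec, Mike. That's 3 operations.
With 3 mandatory successors out of 6 operations total, the latest slot for Foxtrot is 6−3 = 3, and it's reachable by doing all non-successors before Foxtrot.

3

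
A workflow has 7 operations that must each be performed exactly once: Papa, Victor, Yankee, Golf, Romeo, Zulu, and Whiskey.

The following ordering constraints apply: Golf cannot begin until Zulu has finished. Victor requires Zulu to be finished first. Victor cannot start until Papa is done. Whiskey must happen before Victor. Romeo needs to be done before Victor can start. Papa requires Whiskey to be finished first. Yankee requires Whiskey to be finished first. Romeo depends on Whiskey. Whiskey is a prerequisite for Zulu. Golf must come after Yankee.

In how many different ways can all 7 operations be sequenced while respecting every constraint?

70

Only Whiskey has no prerequisites, so it must go first.
Enumerating by repeatedly choosing an available operation (one whose prerequisites are all placed) gives 70 distinct complete orderings.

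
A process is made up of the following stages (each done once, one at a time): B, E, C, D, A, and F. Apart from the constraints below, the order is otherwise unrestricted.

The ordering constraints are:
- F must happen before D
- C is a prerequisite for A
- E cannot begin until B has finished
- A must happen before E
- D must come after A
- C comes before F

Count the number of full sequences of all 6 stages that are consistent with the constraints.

2 stages have no prerequisites (B, C), so any of them could come first.
Counting all ways to extend the partial order to a total order gives 21.

21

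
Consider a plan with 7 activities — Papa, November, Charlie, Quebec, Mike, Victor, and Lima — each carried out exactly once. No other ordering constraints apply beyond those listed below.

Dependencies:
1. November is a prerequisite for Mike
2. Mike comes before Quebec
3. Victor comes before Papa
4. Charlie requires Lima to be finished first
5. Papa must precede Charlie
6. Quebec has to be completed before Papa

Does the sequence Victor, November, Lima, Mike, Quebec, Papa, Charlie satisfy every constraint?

Going through the constraints one by one, each required predecessor appears earlier in the sequence than its dependent — e.g. Victor (position 1) is before Papa (position 6), as required.

Yes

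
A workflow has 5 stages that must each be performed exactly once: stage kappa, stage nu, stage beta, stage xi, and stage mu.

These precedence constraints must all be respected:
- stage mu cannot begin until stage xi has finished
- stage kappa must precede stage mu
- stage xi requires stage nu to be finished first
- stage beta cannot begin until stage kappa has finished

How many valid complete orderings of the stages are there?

The stages with no prerequisites are stage kappa, stage nu; any of them can be placed first.
Enumerating by repeatedly choosing an available stage (one whose prerequisites are all placed) gives 9 distinct complete orderings.

9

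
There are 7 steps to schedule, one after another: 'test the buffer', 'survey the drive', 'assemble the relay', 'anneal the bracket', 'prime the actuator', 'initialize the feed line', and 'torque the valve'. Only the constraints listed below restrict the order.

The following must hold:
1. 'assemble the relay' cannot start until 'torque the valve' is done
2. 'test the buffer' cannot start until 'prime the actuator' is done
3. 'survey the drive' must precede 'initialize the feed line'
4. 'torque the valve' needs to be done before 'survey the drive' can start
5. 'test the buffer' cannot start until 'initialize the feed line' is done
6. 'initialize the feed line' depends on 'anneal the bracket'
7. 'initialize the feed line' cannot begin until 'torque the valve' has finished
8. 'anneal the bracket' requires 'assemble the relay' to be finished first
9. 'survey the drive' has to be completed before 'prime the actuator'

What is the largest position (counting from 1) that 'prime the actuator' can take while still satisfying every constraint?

Following the constraints forward from 'prime the actuator', its only required successor is 'test the buffer'.
So at least 1 step follows 'prime the actuator', putting 'prime the actuator' no later than position 6. That position is achievable by scheduling everything else first.

6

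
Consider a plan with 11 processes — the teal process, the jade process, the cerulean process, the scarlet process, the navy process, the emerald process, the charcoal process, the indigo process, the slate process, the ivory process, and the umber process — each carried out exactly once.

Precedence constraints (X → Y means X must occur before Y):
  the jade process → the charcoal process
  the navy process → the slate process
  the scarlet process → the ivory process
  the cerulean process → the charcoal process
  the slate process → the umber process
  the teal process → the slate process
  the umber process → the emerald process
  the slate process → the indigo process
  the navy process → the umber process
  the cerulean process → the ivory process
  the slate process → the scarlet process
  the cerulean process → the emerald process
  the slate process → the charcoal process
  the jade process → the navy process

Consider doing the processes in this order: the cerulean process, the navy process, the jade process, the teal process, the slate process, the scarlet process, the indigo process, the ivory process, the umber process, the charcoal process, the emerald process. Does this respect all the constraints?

No

In the proposed order, the navy process appears before the jade process.
That contradicts the constraint that the jade process must precede the navy process.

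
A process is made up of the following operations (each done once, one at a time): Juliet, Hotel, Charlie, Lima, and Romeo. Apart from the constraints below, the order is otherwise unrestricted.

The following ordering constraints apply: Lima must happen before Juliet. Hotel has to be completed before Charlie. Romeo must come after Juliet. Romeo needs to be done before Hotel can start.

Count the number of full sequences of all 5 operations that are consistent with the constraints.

Only Lima has no prerequisites, so it must go first.
Every operation is then forced in turn, so only 1 complete ordering is consistent with the constraints.

1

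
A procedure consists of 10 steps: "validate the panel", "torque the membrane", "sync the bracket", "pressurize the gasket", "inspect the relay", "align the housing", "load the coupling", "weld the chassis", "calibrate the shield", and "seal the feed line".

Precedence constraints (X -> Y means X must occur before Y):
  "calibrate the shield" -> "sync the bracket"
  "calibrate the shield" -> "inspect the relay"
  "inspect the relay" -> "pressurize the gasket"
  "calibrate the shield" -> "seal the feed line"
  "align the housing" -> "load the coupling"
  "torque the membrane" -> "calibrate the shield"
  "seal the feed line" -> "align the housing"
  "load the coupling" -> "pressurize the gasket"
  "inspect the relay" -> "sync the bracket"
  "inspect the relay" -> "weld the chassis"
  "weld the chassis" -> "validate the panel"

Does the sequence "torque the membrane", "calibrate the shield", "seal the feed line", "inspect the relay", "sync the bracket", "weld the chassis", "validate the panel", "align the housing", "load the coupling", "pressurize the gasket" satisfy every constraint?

Yes

Checking each listed constraint against this order: for instance, "inspect the relay" is in position 4 and "pressurize the gasket" in position 10, so that constraint holds — and the remaining constraints check out the same way.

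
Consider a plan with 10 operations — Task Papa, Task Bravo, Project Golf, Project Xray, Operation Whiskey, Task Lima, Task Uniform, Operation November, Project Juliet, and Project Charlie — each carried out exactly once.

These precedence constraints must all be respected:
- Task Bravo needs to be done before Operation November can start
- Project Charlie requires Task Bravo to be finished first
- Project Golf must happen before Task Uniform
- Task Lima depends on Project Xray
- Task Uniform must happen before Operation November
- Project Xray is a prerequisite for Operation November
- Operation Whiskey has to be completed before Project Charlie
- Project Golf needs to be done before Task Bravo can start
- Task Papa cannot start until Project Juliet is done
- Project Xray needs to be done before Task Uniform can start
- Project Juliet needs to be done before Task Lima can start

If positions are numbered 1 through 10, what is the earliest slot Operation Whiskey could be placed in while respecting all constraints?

No constraint forces any other operation before Operation Whiskey, so it can be placed first.

1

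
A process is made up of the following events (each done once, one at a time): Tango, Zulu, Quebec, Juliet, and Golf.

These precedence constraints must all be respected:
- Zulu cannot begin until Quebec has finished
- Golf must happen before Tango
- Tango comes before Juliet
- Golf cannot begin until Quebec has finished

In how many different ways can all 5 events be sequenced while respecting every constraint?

Quebec is the only event with nothing required before it, so every ordering starts there.
Counting all ways to extend the partial order to a total order gives 4.

4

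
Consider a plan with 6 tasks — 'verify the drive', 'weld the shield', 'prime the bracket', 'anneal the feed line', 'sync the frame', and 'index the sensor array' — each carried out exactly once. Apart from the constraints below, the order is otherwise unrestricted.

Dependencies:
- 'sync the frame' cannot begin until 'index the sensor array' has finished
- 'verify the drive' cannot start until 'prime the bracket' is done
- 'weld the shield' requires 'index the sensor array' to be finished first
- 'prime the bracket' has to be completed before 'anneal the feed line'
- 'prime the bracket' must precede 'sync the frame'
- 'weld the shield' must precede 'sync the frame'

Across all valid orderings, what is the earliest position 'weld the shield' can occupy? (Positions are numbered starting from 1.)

2

The only task forced before 'weld the shield' (directly or transitively) is 'index the sensor array'.
With 1 mandatory predecessor, the earliest 'weld the shield' can sit is position 1+1 = 2, and placing just that one first achieves it.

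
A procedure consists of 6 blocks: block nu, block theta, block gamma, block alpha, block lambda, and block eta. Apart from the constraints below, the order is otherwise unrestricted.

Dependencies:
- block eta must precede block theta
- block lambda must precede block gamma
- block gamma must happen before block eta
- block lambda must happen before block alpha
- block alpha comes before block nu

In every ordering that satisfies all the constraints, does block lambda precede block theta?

Following the dependencies: block lambda → block gamma → block eta → block theta.
So block lambda must precede block theta in any valid ordering.

Yes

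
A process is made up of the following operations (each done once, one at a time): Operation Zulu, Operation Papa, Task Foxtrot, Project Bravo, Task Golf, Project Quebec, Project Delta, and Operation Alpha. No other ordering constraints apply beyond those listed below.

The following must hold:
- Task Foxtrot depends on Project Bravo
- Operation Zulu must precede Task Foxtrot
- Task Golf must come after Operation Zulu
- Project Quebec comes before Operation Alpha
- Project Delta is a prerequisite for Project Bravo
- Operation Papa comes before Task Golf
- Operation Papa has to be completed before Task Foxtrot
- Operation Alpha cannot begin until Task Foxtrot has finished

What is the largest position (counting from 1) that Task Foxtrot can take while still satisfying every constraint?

7

Following the constraints forward from Task Foxtrot, its only required successor is Operation Alpha.
With 1 mandatory successor out of 8 operations total, the latest slot for Task Foxtrot is 8−1 = 7, and it's reachable by doing all non-successors before Task Foxtrot.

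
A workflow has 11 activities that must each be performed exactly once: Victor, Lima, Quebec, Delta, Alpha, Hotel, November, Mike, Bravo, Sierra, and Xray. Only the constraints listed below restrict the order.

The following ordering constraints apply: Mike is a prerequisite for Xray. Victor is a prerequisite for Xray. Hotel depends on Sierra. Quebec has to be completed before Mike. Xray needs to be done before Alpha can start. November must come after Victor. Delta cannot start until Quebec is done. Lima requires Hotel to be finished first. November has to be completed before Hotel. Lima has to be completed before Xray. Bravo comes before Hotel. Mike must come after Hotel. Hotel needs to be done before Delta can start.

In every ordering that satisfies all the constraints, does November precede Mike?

Tracing the constraints gives a chain: November → Hotel → Mike.
Hence November necessarily comes before Mike.

Yes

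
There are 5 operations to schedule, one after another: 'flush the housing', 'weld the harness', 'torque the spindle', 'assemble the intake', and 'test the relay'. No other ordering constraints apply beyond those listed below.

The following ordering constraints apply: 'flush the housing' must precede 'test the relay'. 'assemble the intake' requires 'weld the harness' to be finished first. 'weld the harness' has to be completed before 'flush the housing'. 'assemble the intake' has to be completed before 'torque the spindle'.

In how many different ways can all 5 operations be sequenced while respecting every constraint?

6

Only 'weld the harness' has no prerequisites, so it must go first.
Systematically extending each partial ordering one operation at a time and counting, there are 6 complete orderings.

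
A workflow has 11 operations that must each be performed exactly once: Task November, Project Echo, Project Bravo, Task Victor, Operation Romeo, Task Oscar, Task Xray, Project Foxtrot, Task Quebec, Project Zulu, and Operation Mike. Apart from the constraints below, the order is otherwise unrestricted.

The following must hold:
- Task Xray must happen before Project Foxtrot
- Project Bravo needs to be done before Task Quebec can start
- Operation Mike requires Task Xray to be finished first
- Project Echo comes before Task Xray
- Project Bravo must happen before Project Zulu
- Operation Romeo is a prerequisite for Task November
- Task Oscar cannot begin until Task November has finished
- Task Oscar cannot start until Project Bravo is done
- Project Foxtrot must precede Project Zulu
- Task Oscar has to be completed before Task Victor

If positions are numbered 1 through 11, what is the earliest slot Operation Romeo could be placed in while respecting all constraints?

1

Operation Romeo has no prerequisites at all, so it can go in position 1.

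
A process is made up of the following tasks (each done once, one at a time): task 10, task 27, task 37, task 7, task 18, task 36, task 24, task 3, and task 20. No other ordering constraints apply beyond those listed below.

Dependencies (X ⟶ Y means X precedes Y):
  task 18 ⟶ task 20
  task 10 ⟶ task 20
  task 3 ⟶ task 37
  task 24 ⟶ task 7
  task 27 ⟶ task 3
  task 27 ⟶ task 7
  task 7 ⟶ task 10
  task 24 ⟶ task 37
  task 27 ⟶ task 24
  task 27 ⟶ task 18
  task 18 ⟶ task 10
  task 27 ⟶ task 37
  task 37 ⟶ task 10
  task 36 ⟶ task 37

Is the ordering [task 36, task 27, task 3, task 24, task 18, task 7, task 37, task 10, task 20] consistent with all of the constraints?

Yes

Checking each listed constraint against this order: for instance, task 36 is in position 1 and task 37 in position 7, so that constraint holds — and the remaining constraints check out the same way.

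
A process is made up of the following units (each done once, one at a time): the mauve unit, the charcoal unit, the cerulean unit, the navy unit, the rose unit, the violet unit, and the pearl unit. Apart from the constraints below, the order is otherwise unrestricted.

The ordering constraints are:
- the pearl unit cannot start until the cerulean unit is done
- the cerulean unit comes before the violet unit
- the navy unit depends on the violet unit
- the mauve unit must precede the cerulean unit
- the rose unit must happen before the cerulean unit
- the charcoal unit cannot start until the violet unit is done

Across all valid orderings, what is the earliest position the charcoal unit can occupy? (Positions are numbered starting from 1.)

Every unit that must precede the charcoal unit has to come before it. Tracing all chains that end at the charcoal unit, those units are: the mauve unit, the cerulean unit, the rose unit, the violet unit — 4 in total.
So at minimum 4 units come before the charcoal unit, putting the charcoal unit no earlier than position 5. That position is achievable by scheduling exactly those predecessors first.

5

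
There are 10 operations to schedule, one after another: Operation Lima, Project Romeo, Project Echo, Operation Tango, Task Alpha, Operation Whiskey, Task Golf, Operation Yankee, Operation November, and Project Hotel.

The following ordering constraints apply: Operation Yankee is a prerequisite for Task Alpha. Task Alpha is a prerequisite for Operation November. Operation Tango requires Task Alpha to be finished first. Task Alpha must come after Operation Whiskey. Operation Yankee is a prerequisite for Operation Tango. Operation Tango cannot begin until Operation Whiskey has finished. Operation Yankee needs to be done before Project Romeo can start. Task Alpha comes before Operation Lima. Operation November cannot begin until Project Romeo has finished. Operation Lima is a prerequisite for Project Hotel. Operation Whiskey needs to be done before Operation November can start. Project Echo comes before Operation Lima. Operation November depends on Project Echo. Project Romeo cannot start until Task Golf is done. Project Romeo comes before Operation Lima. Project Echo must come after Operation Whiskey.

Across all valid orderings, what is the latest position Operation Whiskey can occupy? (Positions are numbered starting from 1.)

Every operation that must follow Operation Whiskey has to come after it. Tracing all chains starting from Operation Whiskey, those operations are: Operation Lima, Project Echo, Operation Tango, Task Alpha, Operation November, Project Hotel — 6 in total.
So at least 6 operations follow Operation Whiskey, putting Operation Whiskey no later than position 4. That position is achievable by scheduling everything else first.

4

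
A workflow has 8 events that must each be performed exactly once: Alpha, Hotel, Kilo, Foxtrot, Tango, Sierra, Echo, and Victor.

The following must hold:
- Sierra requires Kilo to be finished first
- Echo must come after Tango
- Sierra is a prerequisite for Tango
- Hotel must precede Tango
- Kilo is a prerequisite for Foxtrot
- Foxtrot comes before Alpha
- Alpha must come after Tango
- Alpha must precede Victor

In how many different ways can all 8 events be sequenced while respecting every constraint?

36

2 events have no prerequisites (Hotel, Kilo), so any of them could come first.
Enumerating by repeatedly choosing an available event (one whose prerequisites are all placed) gives 36 distinct complete orderings.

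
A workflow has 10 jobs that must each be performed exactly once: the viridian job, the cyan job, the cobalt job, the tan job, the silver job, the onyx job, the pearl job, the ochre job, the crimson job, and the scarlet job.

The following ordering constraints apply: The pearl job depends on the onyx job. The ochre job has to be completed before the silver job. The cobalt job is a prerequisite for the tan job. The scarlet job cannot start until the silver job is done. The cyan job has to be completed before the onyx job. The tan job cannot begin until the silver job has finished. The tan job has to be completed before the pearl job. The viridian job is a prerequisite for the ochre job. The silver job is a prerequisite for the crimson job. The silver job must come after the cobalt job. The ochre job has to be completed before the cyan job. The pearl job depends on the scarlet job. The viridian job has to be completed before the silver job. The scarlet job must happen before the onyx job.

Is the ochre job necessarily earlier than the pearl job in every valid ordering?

Following the dependencies: the ochre job → the cyan job → the onyx job → the pearl job.
So the ochre job must precede the pearl job in any valid ordering.

Yes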